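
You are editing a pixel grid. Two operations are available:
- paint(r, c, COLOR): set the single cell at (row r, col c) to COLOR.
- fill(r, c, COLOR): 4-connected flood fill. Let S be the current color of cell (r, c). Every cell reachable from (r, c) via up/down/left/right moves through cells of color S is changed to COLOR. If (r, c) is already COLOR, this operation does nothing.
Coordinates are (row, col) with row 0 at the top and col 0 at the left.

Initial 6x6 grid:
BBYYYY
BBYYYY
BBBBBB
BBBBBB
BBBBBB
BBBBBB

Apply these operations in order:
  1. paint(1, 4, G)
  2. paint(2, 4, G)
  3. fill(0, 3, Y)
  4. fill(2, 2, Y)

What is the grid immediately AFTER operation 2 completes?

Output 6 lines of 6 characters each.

Answer: BBYYYY
BBYYGY
BBBBGB
BBBBBB
BBBBBB
BBBBBB

Derivation:
After op 1 paint(1,4,G):
BBYYYY
BBYYGY
BBBBBB
BBBBBB
BBBBBB
BBBBBB
After op 2 paint(2,4,G):
BBYYYY
BBYYGY
BBBBGB
BBBBBB
BBBBBB
BBBBBB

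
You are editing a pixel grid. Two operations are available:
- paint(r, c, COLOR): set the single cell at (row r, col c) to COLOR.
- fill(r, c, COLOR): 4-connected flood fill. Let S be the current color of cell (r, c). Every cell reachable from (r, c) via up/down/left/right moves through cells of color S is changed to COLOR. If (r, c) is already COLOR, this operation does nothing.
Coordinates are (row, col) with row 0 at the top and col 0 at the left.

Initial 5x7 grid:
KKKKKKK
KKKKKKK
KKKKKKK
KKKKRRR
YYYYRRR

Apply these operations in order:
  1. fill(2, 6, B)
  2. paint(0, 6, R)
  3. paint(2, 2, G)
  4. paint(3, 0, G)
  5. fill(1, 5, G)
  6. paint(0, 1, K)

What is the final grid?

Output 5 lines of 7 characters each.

Answer: GKGGGGR
GGGGGGG
GGGGGGG
GGGGRRR
YYYYRRR

Derivation:
After op 1 fill(2,6,B) [25 cells changed]:
BBBBBBB
BBBBBBB
BBBBBBB
BBBBRRR
YYYYRRR
After op 2 paint(0,6,R):
BBBBBBR
BBBBBBB
BBBBBBB
BBBBRRR
YYYYRRR
After op 3 paint(2,2,G):
BBBBBBR
BBBBBBB
BBGBBBB
BBBBRRR
YYYYRRR
After op 4 paint(3,0,G):
BBBBBBR
BBBBBBB
BBGBBBB
GBBBRRR
YYYYRRR
After op 5 fill(1,5,G) [22 cells changed]:
GGGGGGR
GGGGGGG
GGGGGGG
GGGGRRR
YYYYRRR
After op 6 paint(0,1,K):
GKGGGGR
GGGGGGG
GGGGGGG
GGGGRRR
YYYYRRR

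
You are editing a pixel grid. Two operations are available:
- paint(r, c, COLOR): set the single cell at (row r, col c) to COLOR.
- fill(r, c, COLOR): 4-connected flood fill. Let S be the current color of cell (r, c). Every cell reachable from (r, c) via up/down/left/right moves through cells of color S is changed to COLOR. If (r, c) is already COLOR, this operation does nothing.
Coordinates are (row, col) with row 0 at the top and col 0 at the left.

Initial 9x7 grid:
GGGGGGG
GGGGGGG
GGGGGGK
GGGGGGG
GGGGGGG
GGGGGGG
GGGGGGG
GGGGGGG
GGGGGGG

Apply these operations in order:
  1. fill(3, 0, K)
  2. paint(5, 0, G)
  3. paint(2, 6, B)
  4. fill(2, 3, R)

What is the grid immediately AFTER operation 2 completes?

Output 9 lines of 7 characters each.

Answer: KKKKKKK
KKKKKKK
KKKKKKK
KKKKKKK
KKKKKKK
GKKKKKK
KKKKKKK
KKKKKKK
KKKKKKK

Derivation:
After op 1 fill(3,0,K) [62 cells changed]:
KKKKKKK
KKKKKKK
KKKKKKK
KKKKKKK
KKKKKKK
KKKKKKK
KKKKKKK
KKKKKKK
KKKKKKK
After op 2 paint(5,0,G):
KKKKKKK
KKKKKKK
KKKKKKK
KKKKKKK
KKKKKKK
GKKKKKK
KKKKKKK
KKKKKKK
KKKKKKK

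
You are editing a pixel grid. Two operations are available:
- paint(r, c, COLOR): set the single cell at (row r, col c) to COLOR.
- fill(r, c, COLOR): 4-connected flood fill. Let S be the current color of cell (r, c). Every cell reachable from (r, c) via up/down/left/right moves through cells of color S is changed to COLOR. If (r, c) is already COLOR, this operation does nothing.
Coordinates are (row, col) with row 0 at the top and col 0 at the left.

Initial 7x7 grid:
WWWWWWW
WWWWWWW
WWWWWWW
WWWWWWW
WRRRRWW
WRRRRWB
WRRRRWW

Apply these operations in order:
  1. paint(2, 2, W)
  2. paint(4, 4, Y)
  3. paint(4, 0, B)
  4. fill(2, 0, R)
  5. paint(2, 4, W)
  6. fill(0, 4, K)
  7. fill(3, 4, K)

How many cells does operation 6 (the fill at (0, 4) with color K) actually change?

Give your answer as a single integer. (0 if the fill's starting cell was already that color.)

Answer: 43

Derivation:
After op 1 paint(2,2,W):
WWWWWWW
WWWWWWW
WWWWWWW
WWWWWWW
WRRRRWW
WRRRRWB
WRRRRWW
After op 2 paint(4,4,Y):
WWWWWWW
WWWWWWW
WWWWWWW
WWWWWWW
WRRRYWW
WRRRRWB
WRRRRWW
After op 3 paint(4,0,B):
WWWWWWW
WWWWWWW
WWWWWWW
WWWWWWW
BRRRYWW
WRRRRWB
WRRRRWW
After op 4 fill(2,0,R) [33 cells changed]:
RRRRRRR
RRRRRRR
RRRRRRR
RRRRRRR
BRRRYRR
WRRRRRB
WRRRRRR
After op 5 paint(2,4,W):
RRRRRRR
RRRRRRR
RRRRWRR
RRRRRRR
BRRRYRR
WRRRRRB
WRRRRRR
After op 6 fill(0,4,K) [43 cells changed]:
KKKKKKK
KKKKKKK
KKKKWKK
KKKKKKK
BKKKYKK
WKKKKKB
WKKKKKK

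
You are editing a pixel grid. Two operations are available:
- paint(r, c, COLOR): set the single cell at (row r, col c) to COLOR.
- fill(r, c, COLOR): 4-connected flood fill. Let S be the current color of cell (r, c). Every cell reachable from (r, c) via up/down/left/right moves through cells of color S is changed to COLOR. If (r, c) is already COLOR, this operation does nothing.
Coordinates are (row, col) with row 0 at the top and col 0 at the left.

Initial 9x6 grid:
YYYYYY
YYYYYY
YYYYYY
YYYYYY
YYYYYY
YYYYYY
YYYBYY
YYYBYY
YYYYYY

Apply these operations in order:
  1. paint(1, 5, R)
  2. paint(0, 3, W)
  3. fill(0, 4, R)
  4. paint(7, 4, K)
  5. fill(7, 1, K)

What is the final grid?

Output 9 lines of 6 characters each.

After op 1 paint(1,5,R):
YYYYYY
YYYYYR
YYYYYY
YYYYYY
YYYYYY
YYYYYY
YYYBYY
YYYBYY
YYYYYY
After op 2 paint(0,3,W):
YYYWYY
YYYYYR
YYYYYY
YYYYYY
YYYYYY
YYYYYY
YYYBYY
YYYBYY
YYYYYY
After op 3 fill(0,4,R) [50 cells changed]:
RRRWRR
RRRRRR
RRRRRR
RRRRRR
RRRRRR
RRRRRR
RRRBRR
RRRBRR
RRRRRR
After op 4 paint(7,4,K):
RRRWRR
RRRRRR
RRRRRR
RRRRRR
RRRRRR
RRRRRR
RRRBRR
RRRBKR
RRRRRR
After op 5 fill(7,1,K) [50 cells changed]:
KKKWKK
KKKKKK
KKKKKK
KKKKKK
KKKKKK
KKKKKK
KKKBKK
KKKBKK
KKKKKK

Answer: KKKWKK
KKKKKK
KKKKKK
KKKKKK
KKKKKK
KKKKKK
KKKBKK
KKKBKK
KKKKKK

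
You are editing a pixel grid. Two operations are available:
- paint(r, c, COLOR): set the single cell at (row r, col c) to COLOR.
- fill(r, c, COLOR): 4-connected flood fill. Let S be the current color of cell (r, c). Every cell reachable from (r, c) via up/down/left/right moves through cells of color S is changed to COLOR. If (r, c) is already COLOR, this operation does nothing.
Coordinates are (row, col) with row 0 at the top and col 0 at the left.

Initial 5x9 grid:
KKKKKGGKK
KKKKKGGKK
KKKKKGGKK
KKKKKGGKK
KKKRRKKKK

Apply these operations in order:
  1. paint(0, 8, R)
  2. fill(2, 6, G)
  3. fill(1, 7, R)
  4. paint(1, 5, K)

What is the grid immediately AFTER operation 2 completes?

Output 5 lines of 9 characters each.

After op 1 paint(0,8,R):
KKKKKGGKR
KKKKKGGKK
KKKKKGGKK
KKKKKGGKK
KKKRRKKKK
After op 2 fill(2,6,G) [0 cells changed]:
KKKKKGGKR
KKKKKGGKK
KKKKKGGKK
KKKKKGGKK
KKKRRKKKK

Answer: KKKKKGGKR
KKKKKGGKK
KKKKKGGKK
KKKKKGGKK
KKKRRKKKK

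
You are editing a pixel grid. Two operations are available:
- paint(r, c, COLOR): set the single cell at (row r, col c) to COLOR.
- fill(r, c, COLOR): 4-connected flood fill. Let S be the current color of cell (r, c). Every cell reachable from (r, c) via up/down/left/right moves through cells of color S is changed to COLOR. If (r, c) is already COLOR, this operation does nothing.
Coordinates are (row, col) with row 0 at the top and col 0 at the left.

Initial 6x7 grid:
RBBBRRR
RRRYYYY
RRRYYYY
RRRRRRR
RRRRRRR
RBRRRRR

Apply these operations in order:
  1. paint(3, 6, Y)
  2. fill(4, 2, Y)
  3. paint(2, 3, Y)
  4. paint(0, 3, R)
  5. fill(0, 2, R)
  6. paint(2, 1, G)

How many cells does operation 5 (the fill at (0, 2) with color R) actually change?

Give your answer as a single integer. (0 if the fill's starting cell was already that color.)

After op 1 paint(3,6,Y):
RBBBRRR
RRRYYYY
RRRYYYY
RRRRRRY
RRRRRRR
RBRRRRR
After op 2 fill(4,2,Y) [26 cells changed]:
YBBBRRR
YYYYYYY
YYYYYYY
YYYYYYY
YYYYYYY
YBYYYYY
After op 3 paint(2,3,Y):
YBBBRRR
YYYYYYY
YYYYYYY
YYYYYYY
YYYYYYY
YBYYYYY
After op 4 paint(0,3,R):
YBBRRRR
YYYYYYY
YYYYYYY
YYYYYYY
YYYYYYY
YBYYYYY
After op 5 fill(0,2,R) [2 cells changed]:
YRRRRRR
YYYYYYY
YYYYYYY
YYYYYYY
YYYYYYY
YBYYYYY

Answer: 2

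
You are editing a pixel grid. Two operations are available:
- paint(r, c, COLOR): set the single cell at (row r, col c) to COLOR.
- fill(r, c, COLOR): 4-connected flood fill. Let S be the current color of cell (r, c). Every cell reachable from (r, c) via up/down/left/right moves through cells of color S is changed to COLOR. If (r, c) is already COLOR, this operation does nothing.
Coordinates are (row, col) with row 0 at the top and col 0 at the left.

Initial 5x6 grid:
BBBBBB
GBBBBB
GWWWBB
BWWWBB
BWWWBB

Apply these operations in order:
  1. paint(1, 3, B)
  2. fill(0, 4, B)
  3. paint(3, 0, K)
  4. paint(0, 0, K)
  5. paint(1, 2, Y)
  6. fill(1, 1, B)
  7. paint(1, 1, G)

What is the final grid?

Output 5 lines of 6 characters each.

Answer: KBBBBB
GGYBBB
GWWWBB
KWWWBB
BWWWBB

Derivation:
After op 1 paint(1,3,B):
BBBBBB
GBBBBB
GWWWBB
BWWWBB
BWWWBB
After op 2 fill(0,4,B) [0 cells changed]:
BBBBBB
GBBBBB
GWWWBB
BWWWBB
BWWWBB
After op 3 paint(3,0,K):
BBBBBB
GBBBBB
GWWWBB
KWWWBB
BWWWBB
After op 4 paint(0,0,K):
KBBBBB
GBBBBB
GWWWBB
KWWWBB
BWWWBB
After op 5 paint(1,2,Y):
KBBBBB
GBYBBB
GWWWBB
KWWWBB
BWWWBB
After op 6 fill(1,1,B) [0 cells changed]:
KBBBBB
GBYBBB
GWWWBB
KWWWBB
BWWWBB
After op 7 paint(1,1,G):
KBBBBB
GGYBBB
GWWWBB
KWWWBB
BWWWBB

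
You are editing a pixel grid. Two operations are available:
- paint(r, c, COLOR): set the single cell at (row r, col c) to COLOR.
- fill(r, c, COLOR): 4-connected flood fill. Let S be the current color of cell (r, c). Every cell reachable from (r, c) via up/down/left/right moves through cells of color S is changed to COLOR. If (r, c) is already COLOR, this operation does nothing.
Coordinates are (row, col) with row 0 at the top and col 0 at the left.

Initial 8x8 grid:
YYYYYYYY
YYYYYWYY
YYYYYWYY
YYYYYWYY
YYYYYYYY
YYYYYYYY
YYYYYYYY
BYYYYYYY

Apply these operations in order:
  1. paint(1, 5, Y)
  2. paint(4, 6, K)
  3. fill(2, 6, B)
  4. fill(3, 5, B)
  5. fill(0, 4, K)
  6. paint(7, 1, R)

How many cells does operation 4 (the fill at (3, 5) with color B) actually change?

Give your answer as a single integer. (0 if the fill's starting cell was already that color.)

After op 1 paint(1,5,Y):
YYYYYYYY
YYYYYYYY
YYYYYWYY
YYYYYWYY
YYYYYYYY
YYYYYYYY
YYYYYYYY
BYYYYYYY
After op 2 paint(4,6,K):
YYYYYYYY
YYYYYYYY
YYYYYWYY
YYYYYWYY
YYYYYYKY
YYYYYYYY
YYYYYYYY
BYYYYYYY
After op 3 fill(2,6,B) [60 cells changed]:
BBBBBBBB
BBBBBBBB
BBBBBWBB
BBBBBWBB
BBBBBBKB
BBBBBBBB
BBBBBBBB
BBBBBBBB
After op 4 fill(3,5,B) [2 cells changed]:
BBBBBBBB
BBBBBBBB
BBBBBBBB
BBBBBBBB
BBBBBBKB
BBBBBBBB
BBBBBBBB
BBBBBBBB

Answer: 2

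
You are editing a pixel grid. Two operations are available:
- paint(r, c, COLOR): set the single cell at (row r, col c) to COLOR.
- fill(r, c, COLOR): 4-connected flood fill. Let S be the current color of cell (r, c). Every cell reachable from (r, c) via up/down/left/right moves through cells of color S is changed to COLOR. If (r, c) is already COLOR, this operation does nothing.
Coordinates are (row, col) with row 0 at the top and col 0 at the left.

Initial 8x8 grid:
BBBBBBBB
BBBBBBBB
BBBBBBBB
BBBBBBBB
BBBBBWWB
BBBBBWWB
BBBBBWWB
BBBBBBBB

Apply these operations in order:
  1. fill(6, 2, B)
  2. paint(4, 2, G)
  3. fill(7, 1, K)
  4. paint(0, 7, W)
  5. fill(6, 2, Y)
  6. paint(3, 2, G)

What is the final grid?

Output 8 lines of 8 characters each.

Answer: YYYYYYYW
YYYYYYYY
YYYYYYYY
YYGYYYYY
YYGYYWWY
YYYYYWWY
YYYYYWWY
YYYYYYYY

Derivation:
After op 1 fill(6,2,B) [0 cells changed]:
BBBBBBBB
BBBBBBBB
BBBBBBBB
BBBBBBBB
BBBBBWWB
BBBBBWWB
BBBBBWWB
BBBBBBBB
After op 2 paint(4,2,G):
BBBBBBBB
BBBBBBBB
BBBBBBBB
BBBBBBBB
BBGBBWWB
BBBBBWWB
BBBBBWWB
BBBBBBBB
After op 3 fill(7,1,K) [57 cells changed]:
KKKKKKKK
KKKKKKKK
KKKKKKKK
KKKKKKKK
KKGKKWWK
KKKKKWWK
KKKKKWWK
KKKKKKKK
After op 4 paint(0,7,W):
KKKKKKKW
KKKKKKKK
KKKKKKKK
KKKKKKKK
KKGKKWWK
KKKKKWWK
KKKKKWWK
KKKKKKKK
After op 5 fill(6,2,Y) [56 cells changed]:
YYYYYYYW
YYYYYYYY
YYYYYYYY
YYYYYYYY
YYGYYWWY
YYYYYWWY
YYYYYWWY
YYYYYYYY
After op 6 paint(3,2,G):
YYYYYYYW
YYYYYYYY
YYYYYYYY
YYGYYYYY
YYGYYWWY
YYYYYWWY
YYYYYWWY
YYYYYYYY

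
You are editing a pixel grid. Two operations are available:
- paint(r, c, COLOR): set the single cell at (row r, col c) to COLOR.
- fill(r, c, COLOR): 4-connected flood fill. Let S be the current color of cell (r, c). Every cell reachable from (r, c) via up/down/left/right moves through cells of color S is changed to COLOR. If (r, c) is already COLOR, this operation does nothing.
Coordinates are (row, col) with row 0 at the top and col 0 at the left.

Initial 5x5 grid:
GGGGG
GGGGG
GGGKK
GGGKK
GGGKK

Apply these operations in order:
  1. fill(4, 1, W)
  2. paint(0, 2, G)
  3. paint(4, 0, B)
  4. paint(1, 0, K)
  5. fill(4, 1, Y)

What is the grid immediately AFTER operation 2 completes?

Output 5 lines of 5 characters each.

Answer: WWGWW
WWWWW
WWWKK
WWWKK
WWWKK

Derivation:
After op 1 fill(4,1,W) [19 cells changed]:
WWWWW
WWWWW
WWWKK
WWWKK
WWWKK
After op 2 paint(0,2,G):
WWGWW
WWWWW
WWWKK
WWWKK
WWWKK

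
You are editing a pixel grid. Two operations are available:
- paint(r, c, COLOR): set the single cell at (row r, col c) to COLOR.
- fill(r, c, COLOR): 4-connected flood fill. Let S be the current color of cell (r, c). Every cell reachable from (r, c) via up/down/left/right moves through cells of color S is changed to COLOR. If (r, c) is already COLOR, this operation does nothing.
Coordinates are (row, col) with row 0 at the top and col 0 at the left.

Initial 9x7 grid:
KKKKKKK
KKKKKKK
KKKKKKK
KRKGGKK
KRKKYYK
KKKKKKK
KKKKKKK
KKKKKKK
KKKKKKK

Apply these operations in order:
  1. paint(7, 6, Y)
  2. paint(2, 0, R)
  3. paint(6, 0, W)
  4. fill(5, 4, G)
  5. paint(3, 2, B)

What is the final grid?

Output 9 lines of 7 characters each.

After op 1 paint(7,6,Y):
KKKKKKK
KKKKKKK
KKKKKKK
KRKGGKK
KRKKYYK
KKKKKKK
KKKKKKK
KKKKKKY
KKKKKKK
After op 2 paint(2,0,R):
KKKKKKK
KKKKKKK
RKKKKKK
KRKGGKK
KRKKYYK
KKKKKKK
KKKKKKK
KKKKKKY
KKKKKKK
After op 3 paint(6,0,W):
KKKKKKK
KKKKKKK
RKKKKKK
KRKGGKK
KRKKYYK
KKKKKKK
WKKKKKK
KKKKKKY
KKKKKKK
After op 4 fill(5,4,G) [54 cells changed]:
GGGGGGG
GGGGGGG
RGGGGGG
GRGGGGG
GRGGYYG
GGGGGGG
WGGGGGG
GGGGGGY
GGGGGGG
After op 5 paint(3,2,B):
GGGGGGG
GGGGGGG
RGGGGGG
GRBGGGG
GRGGYYG
GGGGGGG
WGGGGGG
GGGGGGY
GGGGGGG

Answer: GGGGGGG
GGGGGGG
RGGGGGG
GRBGGGG
GRGGYYG
GGGGGGG
WGGGGGG
GGGGGGY
GGGGGGG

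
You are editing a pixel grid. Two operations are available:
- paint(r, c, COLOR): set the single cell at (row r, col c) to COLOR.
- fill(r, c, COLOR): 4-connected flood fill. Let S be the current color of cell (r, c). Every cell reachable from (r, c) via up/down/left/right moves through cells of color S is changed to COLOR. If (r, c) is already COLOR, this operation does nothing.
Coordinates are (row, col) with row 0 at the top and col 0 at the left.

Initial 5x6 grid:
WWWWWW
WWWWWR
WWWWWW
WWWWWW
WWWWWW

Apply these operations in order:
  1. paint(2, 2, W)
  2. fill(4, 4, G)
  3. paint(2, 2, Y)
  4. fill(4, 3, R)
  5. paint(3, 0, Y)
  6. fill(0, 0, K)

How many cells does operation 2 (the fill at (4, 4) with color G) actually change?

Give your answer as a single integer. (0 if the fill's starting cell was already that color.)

Answer: 29

Derivation:
After op 1 paint(2,2,W):
WWWWWW
WWWWWR
WWWWWW
WWWWWW
WWWWWW
After op 2 fill(4,4,G) [29 cells changed]:
GGGGGG
GGGGGR
GGGGGG
GGGGGG
GGGGGG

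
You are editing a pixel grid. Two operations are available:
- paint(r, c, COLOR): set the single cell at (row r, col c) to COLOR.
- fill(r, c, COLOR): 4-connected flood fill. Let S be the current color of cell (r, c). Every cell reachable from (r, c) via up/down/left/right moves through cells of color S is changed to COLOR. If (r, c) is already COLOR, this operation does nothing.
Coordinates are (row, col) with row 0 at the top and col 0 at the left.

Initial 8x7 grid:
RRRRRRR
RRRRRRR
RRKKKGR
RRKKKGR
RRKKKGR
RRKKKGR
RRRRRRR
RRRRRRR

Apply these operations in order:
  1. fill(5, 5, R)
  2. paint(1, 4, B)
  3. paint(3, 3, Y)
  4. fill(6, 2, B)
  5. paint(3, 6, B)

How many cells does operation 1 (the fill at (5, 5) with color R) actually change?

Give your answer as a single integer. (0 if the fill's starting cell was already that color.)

After op 1 fill(5,5,R) [4 cells changed]:
RRRRRRR
RRRRRRR
RRKKKRR
RRKKKRR
RRKKKRR
RRKKKRR
RRRRRRR
RRRRRRR

Answer: 4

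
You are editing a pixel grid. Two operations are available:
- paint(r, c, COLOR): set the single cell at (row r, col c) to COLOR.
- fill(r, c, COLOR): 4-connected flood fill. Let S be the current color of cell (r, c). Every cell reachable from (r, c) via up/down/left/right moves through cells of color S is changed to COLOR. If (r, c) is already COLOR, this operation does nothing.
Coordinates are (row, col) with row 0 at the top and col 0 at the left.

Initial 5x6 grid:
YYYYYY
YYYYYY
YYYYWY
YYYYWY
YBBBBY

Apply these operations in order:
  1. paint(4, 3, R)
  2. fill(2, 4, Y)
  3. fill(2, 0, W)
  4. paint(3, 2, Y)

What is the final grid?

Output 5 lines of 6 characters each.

Answer: WWWWWW
WWWWWW
WWWWWW
WWYWWW
WBBRBW

Derivation:
After op 1 paint(4,3,R):
YYYYYY
YYYYYY
YYYYWY
YYYYWY
YBBRBY
After op 2 fill(2,4,Y) [2 cells changed]:
YYYYYY
YYYYYY
YYYYYY
YYYYYY
YBBRBY
After op 3 fill(2,0,W) [26 cells changed]:
WWWWWW
WWWWWW
WWWWWW
WWWWWW
WBBRBW
After op 4 paint(3,2,Y):
WWWWWW
WWWWWW
WWWWWW
WWYWWW
WBBRBW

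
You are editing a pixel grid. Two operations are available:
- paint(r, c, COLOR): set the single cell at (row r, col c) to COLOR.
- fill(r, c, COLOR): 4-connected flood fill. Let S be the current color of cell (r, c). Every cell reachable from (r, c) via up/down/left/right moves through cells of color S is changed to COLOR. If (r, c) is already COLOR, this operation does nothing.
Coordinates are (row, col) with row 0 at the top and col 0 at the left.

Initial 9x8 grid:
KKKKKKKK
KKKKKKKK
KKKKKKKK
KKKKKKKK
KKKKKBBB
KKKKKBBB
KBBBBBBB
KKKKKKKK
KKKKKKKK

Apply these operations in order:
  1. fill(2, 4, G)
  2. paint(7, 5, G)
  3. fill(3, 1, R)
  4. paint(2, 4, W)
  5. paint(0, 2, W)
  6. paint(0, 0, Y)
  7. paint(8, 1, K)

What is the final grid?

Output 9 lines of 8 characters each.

After op 1 fill(2,4,G) [59 cells changed]:
GGGGGGGG
GGGGGGGG
GGGGGGGG
GGGGGGGG
GGGGGBBB
GGGGGBBB
GBBBBBBB
GGGGGGGG
GGGGGGGG
After op 2 paint(7,5,G):
GGGGGGGG
GGGGGGGG
GGGGGGGG
GGGGGGGG
GGGGGBBB
GGGGGBBB
GBBBBBBB
GGGGGGGG
GGGGGGGG
After op 3 fill(3,1,R) [59 cells changed]:
RRRRRRRR
RRRRRRRR
RRRRRRRR
RRRRRRRR
RRRRRBBB
RRRRRBBB
RBBBBBBB
RRRRRRRR
RRRRRRRR
After op 4 paint(2,4,W):
RRRRRRRR
RRRRRRRR
RRRRWRRR
RRRRRRRR
RRRRRBBB
RRRRRBBB
RBBBBBBB
RRRRRRRR
RRRRRRRR
After op 5 paint(0,2,W):
RRWRRRRR
RRRRRRRR
RRRRWRRR
RRRRRRRR
RRRRRBBB
RRRRRBBB
RBBBBBBB
RRRRRRRR
RRRRRRRR
After op 6 paint(0,0,Y):
YRWRRRRR
RRRRRRRR
RRRRWRRR
RRRRRRRR
RRRRRBBB
RRRRRBBB
RBBBBBBB
RRRRRRRR
RRRRRRRR
After op 7 paint(8,1,K):
YRWRRRRR
RRRRRRRR
RRRRWRRR
RRRRRRRR
RRRRRBBB
RRRRRBBB
RBBBBBBB
RRRRRRRR
RKRRRRRR

Answer: YRWRRRRR
RRRRRRRR
RRRRWRRR
RRRRRRRR
RRRRRBBB
RRRRRBBB
RBBBBBBB
RRRRRRRR
RKRRRRRR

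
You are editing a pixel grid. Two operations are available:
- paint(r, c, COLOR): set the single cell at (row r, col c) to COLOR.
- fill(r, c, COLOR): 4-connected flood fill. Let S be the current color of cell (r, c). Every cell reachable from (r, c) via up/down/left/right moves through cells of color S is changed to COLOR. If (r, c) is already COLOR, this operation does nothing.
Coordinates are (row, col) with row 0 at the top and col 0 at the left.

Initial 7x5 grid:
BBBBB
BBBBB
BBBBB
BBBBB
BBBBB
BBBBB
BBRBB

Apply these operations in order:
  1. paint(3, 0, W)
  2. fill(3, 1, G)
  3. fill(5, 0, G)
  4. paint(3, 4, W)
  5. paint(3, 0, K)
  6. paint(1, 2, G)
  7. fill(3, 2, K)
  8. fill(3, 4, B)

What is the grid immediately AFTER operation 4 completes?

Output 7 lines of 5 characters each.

Answer: GGGGG
GGGGG
GGGGG
WGGGW
GGGGG
GGGGG
GGRGG

Derivation:
After op 1 paint(3,0,W):
BBBBB
BBBBB
BBBBB
WBBBB
BBBBB
BBBBB
BBRBB
After op 2 fill(3,1,G) [33 cells changed]:
GGGGG
GGGGG
GGGGG
WGGGG
GGGGG
GGGGG
GGRGG
After op 3 fill(5,0,G) [0 cells changed]:
GGGGG
GGGGG
GGGGG
WGGGG
GGGGG
GGGGG
GGRGG
After op 4 paint(3,4,W):
GGGGG
GGGGG
GGGGG
WGGGW
GGGGG
GGGGG
GGRGG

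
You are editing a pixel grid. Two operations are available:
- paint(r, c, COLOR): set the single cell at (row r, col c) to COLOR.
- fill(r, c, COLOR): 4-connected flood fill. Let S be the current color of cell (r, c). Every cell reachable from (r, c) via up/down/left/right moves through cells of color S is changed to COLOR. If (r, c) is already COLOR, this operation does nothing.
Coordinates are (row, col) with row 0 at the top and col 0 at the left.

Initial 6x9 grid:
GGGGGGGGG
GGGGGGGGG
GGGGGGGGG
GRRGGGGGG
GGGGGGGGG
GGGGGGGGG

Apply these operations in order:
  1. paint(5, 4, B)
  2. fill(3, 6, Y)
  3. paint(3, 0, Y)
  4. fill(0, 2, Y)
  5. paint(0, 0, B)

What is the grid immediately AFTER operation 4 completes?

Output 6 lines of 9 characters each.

Answer: YYYYYYYYY
YYYYYYYYY
YYYYYYYYY
YRRYYYYYY
YYYYYYYYY
YYYYBYYYY

Derivation:
After op 1 paint(5,4,B):
GGGGGGGGG
GGGGGGGGG
GGGGGGGGG
GRRGGGGGG
GGGGGGGGG
GGGGBGGGG
After op 2 fill(3,6,Y) [51 cells changed]:
YYYYYYYYY
YYYYYYYYY
YYYYYYYYY
YRRYYYYYY
YYYYYYYYY
YYYYBYYYY
After op 3 paint(3,0,Y):
YYYYYYYYY
YYYYYYYYY
YYYYYYYYY
YRRYYYYYY
YYYYYYYYY
YYYYBYYYY
After op 4 fill(0,2,Y) [0 cells changed]:
YYYYYYYYY
YYYYYYYYY
YYYYYYYYY
YRRYYYYYY
YYYYYYYYY
YYYYBYYYY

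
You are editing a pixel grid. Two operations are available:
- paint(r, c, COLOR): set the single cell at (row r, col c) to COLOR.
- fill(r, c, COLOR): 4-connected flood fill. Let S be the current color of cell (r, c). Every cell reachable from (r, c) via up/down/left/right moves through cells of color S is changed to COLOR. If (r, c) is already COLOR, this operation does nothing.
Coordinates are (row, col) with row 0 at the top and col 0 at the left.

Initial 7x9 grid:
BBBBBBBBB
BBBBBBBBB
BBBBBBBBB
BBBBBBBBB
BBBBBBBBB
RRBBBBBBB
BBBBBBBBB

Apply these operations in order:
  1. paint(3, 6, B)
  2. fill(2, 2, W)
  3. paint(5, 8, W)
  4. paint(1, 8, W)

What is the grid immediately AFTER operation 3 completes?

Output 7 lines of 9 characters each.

After op 1 paint(3,6,B):
BBBBBBBBB
BBBBBBBBB
BBBBBBBBB
BBBBBBBBB
BBBBBBBBB
RRBBBBBBB
BBBBBBBBB
After op 2 fill(2,2,W) [61 cells changed]:
WWWWWWWWW
WWWWWWWWW
WWWWWWWWW
WWWWWWWWW
WWWWWWWWW
RRWWWWWWW
WWWWWWWWW
After op 3 paint(5,8,W):
WWWWWWWWW
WWWWWWWWW
WWWWWWWWW
WWWWWWWWW
WWWWWWWWW
RRWWWWWWW
WWWWWWWWW

Answer: WWWWWWWWW
WWWWWWWWW
WWWWWWWWW
WWWWWWWWW
WWWWWWWWW
RRWWWWWWW
WWWWWWWWW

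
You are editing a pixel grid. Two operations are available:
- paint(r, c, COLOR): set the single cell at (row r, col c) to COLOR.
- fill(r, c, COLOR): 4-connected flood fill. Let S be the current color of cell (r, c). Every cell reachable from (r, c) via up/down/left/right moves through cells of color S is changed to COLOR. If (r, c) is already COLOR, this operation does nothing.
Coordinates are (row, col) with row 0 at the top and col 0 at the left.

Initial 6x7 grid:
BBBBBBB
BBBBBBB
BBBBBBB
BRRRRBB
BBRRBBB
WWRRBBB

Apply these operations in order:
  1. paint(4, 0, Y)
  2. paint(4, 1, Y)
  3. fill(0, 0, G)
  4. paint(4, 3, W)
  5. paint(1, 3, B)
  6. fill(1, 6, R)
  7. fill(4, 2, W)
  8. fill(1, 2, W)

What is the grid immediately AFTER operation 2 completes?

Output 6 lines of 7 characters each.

Answer: BBBBBBB
BBBBBBB
BBBBBBB
BRRRRBB
YYRRBBB
WWRRBBB

Derivation:
After op 1 paint(4,0,Y):
BBBBBBB
BBBBBBB
BBBBBBB
BRRRRBB
YBRRBBB
WWRRBBB
After op 2 paint(4,1,Y):
BBBBBBB
BBBBBBB
BBBBBBB
BRRRRBB
YYRRBBB
WWRRBBB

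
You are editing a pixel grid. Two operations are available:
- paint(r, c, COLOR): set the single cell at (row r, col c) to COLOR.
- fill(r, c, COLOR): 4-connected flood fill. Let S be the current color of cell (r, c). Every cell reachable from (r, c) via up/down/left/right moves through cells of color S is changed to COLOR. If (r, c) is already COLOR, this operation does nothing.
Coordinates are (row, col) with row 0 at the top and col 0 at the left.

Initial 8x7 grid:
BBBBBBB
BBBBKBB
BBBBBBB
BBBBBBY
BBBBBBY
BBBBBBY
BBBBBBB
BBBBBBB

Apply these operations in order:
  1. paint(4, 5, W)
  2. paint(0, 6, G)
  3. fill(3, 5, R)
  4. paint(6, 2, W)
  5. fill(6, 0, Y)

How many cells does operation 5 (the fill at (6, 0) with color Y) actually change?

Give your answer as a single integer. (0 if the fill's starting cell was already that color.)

After op 1 paint(4,5,W):
BBBBBBB
BBBBKBB
BBBBBBB
BBBBBBY
BBBBBWY
BBBBBBY
BBBBBBB
BBBBBBB
After op 2 paint(0,6,G):
BBBBBBG
BBBBKBB
BBBBBBB
BBBBBBY
BBBBBWY
BBBBBBY
BBBBBBB
BBBBBBB
After op 3 fill(3,5,R) [50 cells changed]:
RRRRRRG
RRRRKRR
RRRRRRR
RRRRRRY
RRRRRWY
RRRRRRY
RRRRRRR
RRRRRRR
After op 4 paint(6,2,W):
RRRRRRG
RRRRKRR
RRRRRRR
RRRRRRY
RRRRRWY
RRRRRRY
RRWRRRR
RRRRRRR
After op 5 fill(6,0,Y) [49 cells changed]:
YYYYYYG
YYYYKYY
YYYYYYY
YYYYYYY
YYYYYWY
YYYYYYY
YYWYYYY
YYYYYYY

Answer: 49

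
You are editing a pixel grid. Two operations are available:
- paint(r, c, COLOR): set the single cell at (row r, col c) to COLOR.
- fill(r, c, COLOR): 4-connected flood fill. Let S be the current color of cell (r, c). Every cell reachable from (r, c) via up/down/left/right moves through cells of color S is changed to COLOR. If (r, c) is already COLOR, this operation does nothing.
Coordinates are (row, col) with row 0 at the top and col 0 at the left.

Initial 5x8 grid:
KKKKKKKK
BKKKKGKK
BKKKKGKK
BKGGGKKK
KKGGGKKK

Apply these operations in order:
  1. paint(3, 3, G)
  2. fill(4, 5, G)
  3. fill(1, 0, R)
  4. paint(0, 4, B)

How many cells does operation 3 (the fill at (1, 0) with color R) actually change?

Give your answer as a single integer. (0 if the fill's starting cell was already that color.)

Answer: 3

Derivation:
After op 1 paint(3,3,G):
KKKKKKKK
BKKKKGKK
BKKKKGKK
BKGGGKKK
KKGGGKKK
After op 2 fill(4,5,G) [29 cells changed]:
GGGGGGGG
BGGGGGGG
BGGGGGGG
BGGGGGGG
GGGGGGGG
After op 3 fill(1,0,R) [3 cells changed]:
GGGGGGGG
RGGGGGGG
RGGGGGGG
RGGGGGGG
GGGGGGGG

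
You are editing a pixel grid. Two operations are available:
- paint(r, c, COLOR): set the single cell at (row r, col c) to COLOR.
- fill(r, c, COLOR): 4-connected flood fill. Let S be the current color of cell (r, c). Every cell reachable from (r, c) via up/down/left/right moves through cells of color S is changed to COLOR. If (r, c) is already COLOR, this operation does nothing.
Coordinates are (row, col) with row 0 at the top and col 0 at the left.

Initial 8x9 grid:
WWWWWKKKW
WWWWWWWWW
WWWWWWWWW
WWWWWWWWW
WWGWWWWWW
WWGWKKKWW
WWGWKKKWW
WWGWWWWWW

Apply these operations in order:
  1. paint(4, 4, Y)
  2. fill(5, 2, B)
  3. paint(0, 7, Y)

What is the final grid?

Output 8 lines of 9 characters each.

Answer: WWWWWKKYW
WWWWWWWWW
WWWWWWWWW
WWWWWWWWW
WWBWYWWWW
WWBWKKKWW
WWBWKKKWW
WWBWWWWWW

Derivation:
After op 1 paint(4,4,Y):
WWWWWKKKW
WWWWWWWWW
WWWWWWWWW
WWWWWWWWW
WWGWYWWWW
WWGWKKKWW
WWGWKKKWW
WWGWWWWWW
After op 2 fill(5,2,B) [4 cells changed]:
WWWWWKKKW
WWWWWWWWW
WWWWWWWWW
WWWWWWWWW
WWBWYWWWW
WWBWKKKWW
WWBWKKKWW
WWBWWWWWW
After op 3 paint(0,7,Y):
WWWWWKKYW
WWWWWWWWW
WWWWWWWWW
WWWWWWWWW
WWBWYWWWW
WWBWKKKWW
WWBWKKKWW
WWBWWWWWW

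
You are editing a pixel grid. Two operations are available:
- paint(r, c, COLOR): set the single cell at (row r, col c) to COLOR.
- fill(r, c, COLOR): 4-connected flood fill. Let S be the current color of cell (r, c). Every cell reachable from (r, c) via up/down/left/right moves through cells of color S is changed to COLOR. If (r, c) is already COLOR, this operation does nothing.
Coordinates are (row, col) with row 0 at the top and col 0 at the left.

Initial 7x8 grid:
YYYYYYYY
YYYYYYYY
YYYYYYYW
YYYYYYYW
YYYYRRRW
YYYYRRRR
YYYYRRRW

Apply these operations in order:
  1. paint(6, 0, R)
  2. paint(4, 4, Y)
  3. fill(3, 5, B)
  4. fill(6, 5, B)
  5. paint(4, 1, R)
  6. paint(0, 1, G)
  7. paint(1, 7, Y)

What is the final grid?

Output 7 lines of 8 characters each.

Answer: BGBBBBBB
BBBBBBBY
BBBBBBBW
BBBBBBBW
BRBBBBBW
BBBBBBBB
RBBBBBBW

Derivation:
After op 1 paint(6,0,R):
YYYYYYYY
YYYYYYYY
YYYYYYYW
YYYYYYYW
YYYYRRRW
YYYYRRRR
RYYYRRRW
After op 2 paint(4,4,Y):
YYYYYYYY
YYYYYYYY
YYYYYYYW
YYYYYYYW
YYYYYRRW
YYYYRRRR
RYYYRRRW
After op 3 fill(3,5,B) [42 cells changed]:
BBBBBBBB
BBBBBBBB
BBBBBBBW
BBBBBBBW
BBBBBRRW
BBBBRRRR
RBBBRRRW
After op 4 fill(6,5,B) [9 cells changed]:
BBBBBBBB
BBBBBBBB
BBBBBBBW
BBBBBBBW
BBBBBBBW
BBBBBBBB
RBBBBBBW
After op 5 paint(4,1,R):
BBBBBBBB
BBBBBBBB
BBBBBBBW
BBBBBBBW
BRBBBBBW
BBBBBBBB
RBBBBBBW
After op 6 paint(0,1,G):
BGBBBBBB
BBBBBBBB
BBBBBBBW
BBBBBBBW
BRBBBBBW
BBBBBBBB
RBBBBBBW
After op 7 paint(1,7,Y):
BGBBBBBB
BBBBBBBY
BBBBBBBW
BBBBBBBW
BRBBBBBW
BBBBBBBB
RBBBBBBW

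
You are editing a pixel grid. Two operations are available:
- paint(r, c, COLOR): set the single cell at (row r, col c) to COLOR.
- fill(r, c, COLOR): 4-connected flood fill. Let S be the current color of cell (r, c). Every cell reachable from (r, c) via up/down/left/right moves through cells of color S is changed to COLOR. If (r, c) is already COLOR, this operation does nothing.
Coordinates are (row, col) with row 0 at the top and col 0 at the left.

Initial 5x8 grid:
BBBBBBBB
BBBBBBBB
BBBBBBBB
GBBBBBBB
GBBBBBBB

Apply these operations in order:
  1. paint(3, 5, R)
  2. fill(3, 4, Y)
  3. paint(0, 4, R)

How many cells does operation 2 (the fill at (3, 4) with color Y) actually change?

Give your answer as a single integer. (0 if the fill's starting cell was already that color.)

After op 1 paint(3,5,R):
BBBBBBBB
BBBBBBBB
BBBBBBBB
GBBBBRBB
GBBBBBBB
After op 2 fill(3,4,Y) [37 cells changed]:
YYYYYYYY
YYYYYYYY
YYYYYYYY
GYYYYRYY
GYYYYYYY

Answer: 37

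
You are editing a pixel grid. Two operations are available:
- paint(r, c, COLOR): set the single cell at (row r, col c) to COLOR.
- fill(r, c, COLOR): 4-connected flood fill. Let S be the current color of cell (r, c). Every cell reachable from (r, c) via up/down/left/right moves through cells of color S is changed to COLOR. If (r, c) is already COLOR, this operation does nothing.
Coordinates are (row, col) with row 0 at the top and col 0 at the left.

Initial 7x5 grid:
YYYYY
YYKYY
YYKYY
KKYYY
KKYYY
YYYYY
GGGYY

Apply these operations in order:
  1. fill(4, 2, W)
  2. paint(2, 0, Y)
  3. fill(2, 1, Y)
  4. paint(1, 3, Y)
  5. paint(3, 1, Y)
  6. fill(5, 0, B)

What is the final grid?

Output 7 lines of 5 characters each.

After op 1 fill(4,2,W) [26 cells changed]:
WWWWW
WWKWW
WWKWW
KKWWW
KKWWW
WWWWW
GGGWW
After op 2 paint(2,0,Y):
WWWWW
WWKWW
YWKWW
KKWWW
KKWWW
WWWWW
GGGWW
After op 3 fill(2,1,Y) [25 cells changed]:
YYYYY
YYKYY
YYKYY
KKYYY
KKYYY
YYYYY
GGGYY
After op 4 paint(1,3,Y):
YYYYY
YYKYY
YYKYY
KKYYY
KKYYY
YYYYY
GGGYY
After op 5 paint(3,1,Y):
YYYYY
YYKYY
YYKYY
KYYYY
KKYYY
YYYYY
GGGYY
After op 6 fill(5,0,B) [27 cells changed]:
BBBBB
BBKBB
BBKBB
KBBBB
KKBBB
BBBBB
GGGBB

Answer: BBBBB
BBKBB
BBKBB
KBBBB
KKBBB
BBBBB
GGGBB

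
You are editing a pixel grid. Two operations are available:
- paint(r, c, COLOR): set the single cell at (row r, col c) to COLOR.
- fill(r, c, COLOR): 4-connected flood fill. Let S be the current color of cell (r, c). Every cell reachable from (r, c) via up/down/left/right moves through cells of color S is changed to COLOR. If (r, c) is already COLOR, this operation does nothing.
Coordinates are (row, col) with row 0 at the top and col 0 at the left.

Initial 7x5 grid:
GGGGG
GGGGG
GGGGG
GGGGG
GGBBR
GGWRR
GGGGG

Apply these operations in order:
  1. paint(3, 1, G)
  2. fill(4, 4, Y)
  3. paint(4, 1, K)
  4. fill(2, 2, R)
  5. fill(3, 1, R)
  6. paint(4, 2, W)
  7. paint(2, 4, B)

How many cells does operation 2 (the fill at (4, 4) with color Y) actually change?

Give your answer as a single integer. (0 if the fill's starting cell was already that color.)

After op 1 paint(3,1,G):
GGGGG
GGGGG
GGGGG
GGGGG
GGBBR
GGWRR
GGGGG
After op 2 fill(4,4,Y) [3 cells changed]:
GGGGG
GGGGG
GGGGG
GGGGG
GGBBY
GGWYY
GGGGG

Answer: 3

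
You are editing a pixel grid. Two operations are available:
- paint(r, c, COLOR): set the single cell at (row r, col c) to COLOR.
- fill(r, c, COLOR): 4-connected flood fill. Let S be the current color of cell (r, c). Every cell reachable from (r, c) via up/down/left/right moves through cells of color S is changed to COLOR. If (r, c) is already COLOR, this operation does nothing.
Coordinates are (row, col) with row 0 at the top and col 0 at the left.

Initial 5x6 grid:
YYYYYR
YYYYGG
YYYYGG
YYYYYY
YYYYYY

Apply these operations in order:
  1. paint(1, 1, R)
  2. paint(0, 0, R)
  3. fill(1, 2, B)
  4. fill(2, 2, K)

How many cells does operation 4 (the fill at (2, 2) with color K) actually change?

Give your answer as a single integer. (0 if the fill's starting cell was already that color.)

After op 1 paint(1,1,R):
YYYYYR
YRYYGG
YYYYGG
YYYYYY
YYYYYY
After op 2 paint(0,0,R):
RYYYYR
YRYYGG
YYYYGG
YYYYYY
YYYYYY
After op 3 fill(1,2,B) [23 cells changed]:
RBBBBR
BRBBGG
BBBBGG
BBBBBB
BBBBBB
After op 4 fill(2,2,K) [23 cells changed]:
RKKKKR
KRKKGG
KKKKGG
KKKKKK
KKKKKK

Answer: 23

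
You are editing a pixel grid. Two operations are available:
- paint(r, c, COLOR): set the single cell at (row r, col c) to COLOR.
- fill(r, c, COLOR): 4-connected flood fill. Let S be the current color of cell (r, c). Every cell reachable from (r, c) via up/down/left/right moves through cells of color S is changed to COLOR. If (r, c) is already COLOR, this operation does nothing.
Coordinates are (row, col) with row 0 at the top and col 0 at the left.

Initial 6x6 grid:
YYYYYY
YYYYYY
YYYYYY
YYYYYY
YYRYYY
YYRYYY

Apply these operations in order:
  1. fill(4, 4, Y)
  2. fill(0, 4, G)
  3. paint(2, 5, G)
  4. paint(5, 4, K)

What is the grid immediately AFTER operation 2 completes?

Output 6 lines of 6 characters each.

Answer: GGGGGG
GGGGGG
GGGGGG
GGGGGG
GGRGGG
GGRGGG

Derivation:
After op 1 fill(4,4,Y) [0 cells changed]:
YYYYYY
YYYYYY
YYYYYY
YYYYYY
YYRYYY
YYRYYY
After op 2 fill(0,4,G) [34 cells changed]:
GGGGGG
GGGGGG
GGGGGG
GGGGGG
GGRGGG
GGRGGG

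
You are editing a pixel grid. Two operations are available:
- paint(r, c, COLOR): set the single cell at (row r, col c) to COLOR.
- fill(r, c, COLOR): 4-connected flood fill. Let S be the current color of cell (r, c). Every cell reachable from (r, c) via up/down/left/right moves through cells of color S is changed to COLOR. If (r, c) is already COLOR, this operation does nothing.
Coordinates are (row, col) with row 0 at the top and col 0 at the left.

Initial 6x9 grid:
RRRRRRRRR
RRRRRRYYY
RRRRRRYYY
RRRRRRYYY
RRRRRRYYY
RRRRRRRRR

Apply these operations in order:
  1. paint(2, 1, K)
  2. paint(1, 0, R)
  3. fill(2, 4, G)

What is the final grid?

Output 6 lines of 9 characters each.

After op 1 paint(2,1,K):
RRRRRRRRR
RRRRRRYYY
RKRRRRYYY
RRRRRRYYY
RRRRRRYYY
RRRRRRRRR
After op 2 paint(1,0,R):
RRRRRRRRR
RRRRRRYYY
RKRRRRYYY
RRRRRRYYY
RRRRRRYYY
RRRRRRRRR
After op 3 fill(2,4,G) [41 cells changed]:
GGGGGGGGG
GGGGGGYYY
GKGGGGYYY
GGGGGGYYY
GGGGGGYYY
GGGGGGGGG

Answer: GGGGGGGGG
GGGGGGYYY
GKGGGGYYY
GGGGGGYYY
GGGGGGYYY
GGGGGGGGG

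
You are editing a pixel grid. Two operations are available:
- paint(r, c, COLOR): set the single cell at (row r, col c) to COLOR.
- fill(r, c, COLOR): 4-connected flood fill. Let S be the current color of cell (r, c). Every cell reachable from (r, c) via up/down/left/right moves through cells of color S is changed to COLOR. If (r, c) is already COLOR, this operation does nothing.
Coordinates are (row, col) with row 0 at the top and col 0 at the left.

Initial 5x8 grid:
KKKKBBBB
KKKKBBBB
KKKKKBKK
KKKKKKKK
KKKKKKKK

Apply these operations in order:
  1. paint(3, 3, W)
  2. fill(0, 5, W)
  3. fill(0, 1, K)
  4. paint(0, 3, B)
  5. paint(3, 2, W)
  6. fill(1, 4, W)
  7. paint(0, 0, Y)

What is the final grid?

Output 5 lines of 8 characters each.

After op 1 paint(3,3,W):
KKKKBBBB
KKKKBBBB
KKKKKBKK
KKKWKKKK
KKKKKKKK
After op 2 fill(0,5,W) [9 cells changed]:
KKKKWWWW
KKKKWWWW
KKKKKWKK
KKKWKKKK
KKKKKKKK
After op 3 fill(0,1,K) [0 cells changed]:
KKKKWWWW
KKKKWWWW
KKKKKWKK
KKKWKKKK
KKKKKKKK
After op 4 paint(0,3,B):
KKKBWWWW
KKKKWWWW
KKKKKWKK
KKKWKKKK
KKKKKKKK
After op 5 paint(3,2,W):
KKKBWWWW
KKKKWWWW
KKKKKWKK
KKWWKKKK
KKKKKKKK
After op 6 fill(1,4,W) [0 cells changed]:
KKKBWWWW
KKKKWWWW
KKKKKWKK
KKWWKKKK
KKKKKKKK
After op 7 paint(0,0,Y):
YKKBWWWW
KKKKWWWW
KKKKKWKK
KKWWKKKK
KKKKKKKK

Answer: YKKBWWWW
KKKKWWWW
KKKKKWKK
KKWWKKKK
KKKKKKKK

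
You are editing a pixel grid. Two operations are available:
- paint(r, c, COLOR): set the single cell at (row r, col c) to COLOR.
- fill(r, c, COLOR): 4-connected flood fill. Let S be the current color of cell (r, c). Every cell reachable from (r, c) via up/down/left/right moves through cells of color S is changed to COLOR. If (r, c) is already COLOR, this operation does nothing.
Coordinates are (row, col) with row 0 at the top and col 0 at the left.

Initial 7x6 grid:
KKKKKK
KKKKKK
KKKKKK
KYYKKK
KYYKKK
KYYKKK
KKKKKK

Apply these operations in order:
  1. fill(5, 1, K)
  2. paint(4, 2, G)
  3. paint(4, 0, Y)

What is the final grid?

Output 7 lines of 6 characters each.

After op 1 fill(5,1,K) [6 cells changed]:
KKKKKK
KKKKKK
KKKKKK
KKKKKK
KKKKKK
KKKKKK
KKKKKK
After op 2 paint(4,2,G):
KKKKKK
KKKKKK
KKKKKK
KKKKKK
KKGKKK
KKKKKK
KKKKKK
After op 3 paint(4,0,Y):
KKKKKK
KKKKKK
KKKKKK
KKKKKK
YKGKKK
KKKKKK
KKKKKK

Answer: KKKKKK
KKKKKK
KKKKKK
KKKKKK
YKGKKK
KKKKKK
KKKKKK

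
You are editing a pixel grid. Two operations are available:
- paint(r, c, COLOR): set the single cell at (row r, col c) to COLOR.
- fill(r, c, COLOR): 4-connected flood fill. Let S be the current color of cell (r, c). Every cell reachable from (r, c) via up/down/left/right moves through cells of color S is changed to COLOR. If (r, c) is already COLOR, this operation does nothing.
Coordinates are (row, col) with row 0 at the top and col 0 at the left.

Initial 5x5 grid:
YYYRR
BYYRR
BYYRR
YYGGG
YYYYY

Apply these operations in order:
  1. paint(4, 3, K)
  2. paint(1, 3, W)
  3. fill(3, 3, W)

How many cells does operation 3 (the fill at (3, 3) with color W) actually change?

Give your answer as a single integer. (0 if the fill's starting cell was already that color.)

After op 1 paint(4,3,K):
YYYRR
BYYRR
BYYRR
YYGGG
YYYKY
After op 2 paint(1,3,W):
YYYRR
BYYWR
BYYRR
YYGGG
YYYKY
After op 3 fill(3,3,W) [3 cells changed]:
YYYRR
BYYWR
BYYRR
YYWWW
YYYKY

Answer: 3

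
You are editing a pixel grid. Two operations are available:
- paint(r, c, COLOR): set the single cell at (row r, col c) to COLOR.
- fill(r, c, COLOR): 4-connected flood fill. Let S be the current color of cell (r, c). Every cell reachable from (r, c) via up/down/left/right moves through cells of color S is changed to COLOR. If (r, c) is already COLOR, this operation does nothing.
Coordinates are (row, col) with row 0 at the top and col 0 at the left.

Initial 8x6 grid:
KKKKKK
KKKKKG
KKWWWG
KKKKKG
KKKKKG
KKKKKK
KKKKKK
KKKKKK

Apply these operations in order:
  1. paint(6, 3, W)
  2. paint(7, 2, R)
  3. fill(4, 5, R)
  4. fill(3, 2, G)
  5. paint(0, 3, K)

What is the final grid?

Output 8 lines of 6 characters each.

After op 1 paint(6,3,W):
KKKKKK
KKKKKG
KKWWWG
KKKKKG
KKKKKG
KKKKKK
KKKWKK
KKKKKK
After op 2 paint(7,2,R):
KKKKKK
KKKKKG
KKWWWG
KKKKKG
KKKKKG
KKKKKK
KKKWKK
KKRKKK
After op 3 fill(4,5,R) [4 cells changed]:
KKKKKK
KKKKKR
KKWWWR
KKKKKR
KKKKKR
KKKKKK
KKKWKK
KKRKKK
After op 4 fill(3,2,G) [39 cells changed]:
GGGGGG
GGGGGR
GGWWWR
GGGGGR
GGGGGR
GGGGGG
GGGWGG
GGRGGG
After op 5 paint(0,3,K):
GGGKGG
GGGGGR
GGWWWR
GGGGGR
GGGGGR
GGGGGG
GGGWGG
GGRGGG

Answer: GGGKGG
GGGGGR
GGWWWR
GGGGGR
GGGGGR
GGGGGG
GGGWGG
GGRGGG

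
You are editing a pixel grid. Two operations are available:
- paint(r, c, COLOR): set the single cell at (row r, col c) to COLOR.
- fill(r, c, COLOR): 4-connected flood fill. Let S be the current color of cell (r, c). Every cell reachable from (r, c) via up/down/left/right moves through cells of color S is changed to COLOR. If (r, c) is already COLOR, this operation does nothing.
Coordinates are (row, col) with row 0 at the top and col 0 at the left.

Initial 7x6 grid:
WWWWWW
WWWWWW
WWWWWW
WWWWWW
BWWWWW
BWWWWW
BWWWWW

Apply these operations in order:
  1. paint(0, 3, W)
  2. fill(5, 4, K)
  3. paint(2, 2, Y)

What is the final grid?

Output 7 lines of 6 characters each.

Answer: KKKKKK
KKKKKK
KKYKKK
KKKKKK
BKKKKK
BKKKKK
BKKKKK

Derivation:
After op 1 paint(0,3,W):
WWWWWW
WWWWWW
WWWWWW
WWWWWW
BWWWWW
BWWWWW
BWWWWW
After op 2 fill(5,4,K) [39 cells changed]:
KKKKKK
KKKKKK
KKKKKK
KKKKKK
BKKKKK
BKKKKK
BKKKKK
After op 3 paint(2,2,Y):
KKKKKK
KKKKKK
KKYKKK
KKKKKK
BKKKKK
BKKKKK
BKKKKK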